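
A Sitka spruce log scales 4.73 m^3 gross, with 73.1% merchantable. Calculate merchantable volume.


Formula: MV = V_total * (merchantable_pct / 100)
Merchantable fraction = 73.1% / 100 = 0.731
MV = 4.73 m^3 * 0.731 = 3.458 m^3

3.458


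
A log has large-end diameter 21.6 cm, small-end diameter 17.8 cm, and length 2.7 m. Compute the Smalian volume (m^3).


Smalian: V = (A1 + A2)/2 * L,  A = pi*(D/200)^2
A1 = pi*(21.6/200)^2 = 0.036644 m^2
A2 = pi*(17.8/200)^2 = 0.024885 m^2
V = (0.036644+0.024885)/2*2.7 = 0.0831 m^3

0.0831


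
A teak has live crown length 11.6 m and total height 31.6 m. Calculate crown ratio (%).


Formula: Crown Ratio = (Crown Length / Total Height) * 100
CR = (11.6 m / 31.6 m) * 100
CR = 0.3671 * 100 = 36.7%

36.7


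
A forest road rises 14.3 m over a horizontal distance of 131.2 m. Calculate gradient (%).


Formula: Gradient = rise / run * 100
Gradient = 14.3 / 131.2 * 100 = 10.9%

10.9


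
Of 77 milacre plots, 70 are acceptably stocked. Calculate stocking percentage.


Formula: Stocking % = stocked plots / total plots * 100
Stocking = 70 / 77 * 100
Stocking = 0.9091 * 100 = 90.9%

90.9


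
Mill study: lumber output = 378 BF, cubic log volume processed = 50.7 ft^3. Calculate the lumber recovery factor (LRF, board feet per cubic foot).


Formula: LRF = Lumber Output (BF) / Log Input (ft^3)
LRF = 378 BF / 50.7 ft^3
LRF = 7.46 BF/ft^3

7.46


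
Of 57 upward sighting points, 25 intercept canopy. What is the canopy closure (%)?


Formula: Canopy closure = covered points / total points * 100
Closure = 25 / 57 * 100
Closure = 0.4386 * 100 = 43.9%

43.9


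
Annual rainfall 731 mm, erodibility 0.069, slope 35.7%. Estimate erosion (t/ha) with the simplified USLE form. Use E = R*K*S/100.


Formula: E = R * K * S / 100  (simplified USLE)
R * K = 731 * 0.069 = 50.439
E = 50.439 * 35.7 / 100 = 18.01 t/ha

18.01


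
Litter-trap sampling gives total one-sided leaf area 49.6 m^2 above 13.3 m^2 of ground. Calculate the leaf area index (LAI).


Formula: LAI = total leaf area / ground area  (dimensionless)
LAI = 49.6 m^2 / 13.3 m^2
LAI = 3.73

3.73


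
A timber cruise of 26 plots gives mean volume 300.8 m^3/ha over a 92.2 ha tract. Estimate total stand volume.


Formula: Total Volume = Mean Volume per ha * Total Area
Total Volume = 300.8 m^3/ha * 92.2 ha
Total Volume = 27734 m^3

27734


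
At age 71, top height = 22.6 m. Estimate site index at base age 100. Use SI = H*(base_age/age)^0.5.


Formula: SI = H_dom * (base_age / age)^0.5
Age ratio = 100 / 71 = 1.40845
sqrt(age_ratio) = 1.18678
SI = 22.6 * 1.18678 = 26.8 m

26.8


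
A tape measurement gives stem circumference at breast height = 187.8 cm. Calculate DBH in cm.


Formula: DBH = C / pi
DBH = 187.8 / pi
pi = 3.14159...
DBH = 59.8 cm

59.8


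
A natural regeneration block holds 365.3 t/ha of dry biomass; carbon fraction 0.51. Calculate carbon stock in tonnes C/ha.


Formula: Carbon Stock = Biomass * Carbon Fraction
C = 365.3 t/ha * 0.51
C = 186.3 t C/ha

186.3


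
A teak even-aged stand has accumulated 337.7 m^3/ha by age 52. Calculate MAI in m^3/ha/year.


Formula: MAI = Total Volume / Stand Age
MAI = 337.7 m^3/ha / 52 years
MAI = 6.49 m^3/ha/year

6.49


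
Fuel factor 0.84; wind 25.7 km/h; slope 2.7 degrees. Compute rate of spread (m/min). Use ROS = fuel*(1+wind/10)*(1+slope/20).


Formula: ROS = fuel * (1 + wind/10) * (1 + slope/20)
Wind factor = 1 + 25.7/10 = 3.57
Slope factor = 1 + 2.7/20 = 1.135
ROS = 0.84 * 3.57 * 1.135 = 3.4 m/min

3.4


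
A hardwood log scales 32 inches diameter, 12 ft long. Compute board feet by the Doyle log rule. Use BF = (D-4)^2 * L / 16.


Doyle: BF = (D - 4)^2 * L / 16
Adjusted diameter = 32 - 4 = 28 in
(D-4)^2 = 28^2 = 784
BF = 784 * 12 / 16 = 588 BF

588


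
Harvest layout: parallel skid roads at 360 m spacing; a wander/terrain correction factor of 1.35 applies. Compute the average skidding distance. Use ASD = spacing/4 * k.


Formula: ASD = (spacing / 4) * correction
Uncorrected distance = spacing / 4 = 360 / 4 = 90 m
ASD = 90 * 1.35 = 122 m

122


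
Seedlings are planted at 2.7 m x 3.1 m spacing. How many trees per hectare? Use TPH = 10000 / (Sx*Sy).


Formula: TPH = 10000 m^2/ha / (spacing_x * spacing_y)
Area per tree = 2.7 m * 3.1 m = 8.37 m^2
TPH = 10000 / 8.37 = 1195 trees/ha

1195


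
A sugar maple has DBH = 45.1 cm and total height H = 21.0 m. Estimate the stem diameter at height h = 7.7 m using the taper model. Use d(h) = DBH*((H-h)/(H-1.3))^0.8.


Taper: d(h) = DBH * ((H - h) / (H - 1.3))^0.8
Numerator = H - h = 21.0 - 7.7 = 13.3 m
Denominator = H - 1.3 = 21.0 - 1.3 = 19.7 m
Ratio = 13.3 / 19.7 = 0.67513
d = 45.1 * 0.67513^0.8 = 32.9 cm

32.9


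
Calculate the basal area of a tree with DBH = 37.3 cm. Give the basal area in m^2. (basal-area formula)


Formula: BA = pi * (DBH/2)^2 / 10000  (cm^2 to m^2)
Radius = DBH/2 = 37.3/2 = 18.65 cm
BA = pi * 18.65^2 / 10000
   = 1092.7166 cm^2 / 10000
   = 0.1093 m^2

0.1093


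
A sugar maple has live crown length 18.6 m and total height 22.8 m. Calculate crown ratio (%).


Formula: Crown Ratio = (Crown Length / Total Height) * 100
CR = (18.6 m / 22.8 m) * 100
CR = 0.8158 * 100 = 81.6%

81.6


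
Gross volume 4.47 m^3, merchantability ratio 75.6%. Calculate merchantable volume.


Formula: MV = V_total * (merchantable_pct / 100)
Merchantable fraction = 75.6% / 100 = 0.756
MV = 4.47 m^3 * 0.756 = 3.379 m^3

3.379


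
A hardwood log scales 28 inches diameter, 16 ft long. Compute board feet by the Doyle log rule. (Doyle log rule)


Doyle: BF = (D - 4)^2 * L / 16
Adjusted diameter = 28 - 4 = 24 in
(D-4)^2 = 24^2 = 576
BF = 576 * 16 / 16 = 576 BF

576


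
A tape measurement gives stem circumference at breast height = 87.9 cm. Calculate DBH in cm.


Formula: DBH = C / pi
DBH = 87.9 / pi
pi = 3.14159...
DBH = 28.0 cm

28.0


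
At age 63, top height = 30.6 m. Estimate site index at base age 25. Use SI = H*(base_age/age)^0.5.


Formula: SI = H_dom * (base_age / age)^0.5
Age ratio = 25 / 63 = 0.39683
sqrt(age_ratio) = 0.62994
SI = 30.6 * 0.62994 = 19.3 m

19.3


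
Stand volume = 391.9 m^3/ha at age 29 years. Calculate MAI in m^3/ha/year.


Formula: MAI = Total Volume / Stand Age
MAI = 391.9 m^3/ha / 29 years
MAI = 13.51 m^3/ha/year

13.51


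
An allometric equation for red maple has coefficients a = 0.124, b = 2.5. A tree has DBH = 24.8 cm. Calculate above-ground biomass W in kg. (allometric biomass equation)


Formula: W = a * DBH^b  (allometric power law)
DBH^b = 24.8^2.5 = 3062.8745
W = 0.124 * 3062.8745 = 379.8 kg

379.8


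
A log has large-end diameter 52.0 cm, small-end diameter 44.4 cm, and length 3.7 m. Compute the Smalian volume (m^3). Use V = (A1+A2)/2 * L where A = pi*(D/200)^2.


Smalian: V = (A1 + A2)/2 * L,  A = pi*(D/200)^2
A1 = pi*(52.0/200)^2 = 0.212372 m^2
A2 = pi*(44.4/200)^2 = 0.15483 m^2
V = (0.212372+0.15483)/2*3.7 = 0.6793 m^3

0.6793


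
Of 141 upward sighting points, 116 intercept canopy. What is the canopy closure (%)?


Formula: Canopy closure = covered points / total points * 100
Closure = 116 / 141 * 100
Closure = 0.8227 * 100 = 82.3%

82.3


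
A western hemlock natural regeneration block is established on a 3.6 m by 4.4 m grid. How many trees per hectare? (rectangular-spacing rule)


Formula: TPH = 10000 m^2/ha / (spacing_x * spacing_y)
Area per tree = 3.6 m * 4.4 m = 15.84 m^2
TPH = 10000 / 15.84 = 631 trees/ha

631


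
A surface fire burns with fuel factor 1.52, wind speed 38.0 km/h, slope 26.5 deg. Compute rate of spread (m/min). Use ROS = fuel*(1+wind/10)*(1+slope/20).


Formula: ROS = fuel * (1 + wind/10) * (1 + slope/20)
Wind factor = 1 + 38.0/10 = 4.8
Slope factor = 1 + 26.5/20 = 2.325
ROS = 1.52 * 4.8 * 2.325 = 16.96 m/min

16.96


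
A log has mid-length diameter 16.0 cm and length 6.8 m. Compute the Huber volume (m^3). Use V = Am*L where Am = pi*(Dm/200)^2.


Huber: V = Am * L,  Am = pi*(Dm/200)^2
Am = pi*(16.0/200)^2 = 0.020106 m^2
V = 0.020106*6.8 = 0.1367 m^3

0.1367


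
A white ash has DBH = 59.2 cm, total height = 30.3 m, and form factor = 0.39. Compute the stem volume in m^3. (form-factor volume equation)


Formula: V = pi * (DBH/200)^2 * H * ff
Radius = DBH/200 = 59.2/200 = 0.296 m
Radius^2 = 0.296^2 = 0.087616 m^2
V = pi * 0.087616 * 30.3 * 0.39
V = 3.253 m^3

3.253


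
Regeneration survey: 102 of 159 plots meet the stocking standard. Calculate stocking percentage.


Formula: Stocking % = stocked plots / total plots * 100
Stocking = 102 / 159 * 100
Stocking = 0.6415 * 100 = 64.2%

64.2


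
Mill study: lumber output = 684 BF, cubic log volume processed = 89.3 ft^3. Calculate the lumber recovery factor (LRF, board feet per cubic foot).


Formula: LRF = Lumber Output (BF) / Log Input (ft^3)
LRF = 684 BF / 89.3 ft^3
LRF = 7.66 BF/ft^3

7.66


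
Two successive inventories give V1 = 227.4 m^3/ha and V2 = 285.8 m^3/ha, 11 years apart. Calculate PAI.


Formula: PAI = (V_T2 - V_T1) / (T2 - T1)
Volume increment = 285.8 - 227.4 = 58.4 m^3/ha
PAI = 58.4 / 11 = 5.31 m^3/ha/year

5.31


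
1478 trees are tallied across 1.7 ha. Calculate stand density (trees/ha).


Formula: Stand Density = N_trees / Area_ha
Density = 1478 trees / 1.7 ha
Density = 869 trees/ha

869


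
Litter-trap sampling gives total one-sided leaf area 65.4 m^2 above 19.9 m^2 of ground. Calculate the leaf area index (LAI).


Formula: LAI = total leaf area / ground area  (dimensionless)
LAI = 65.4 m^2 / 19.9 m^2
LAI = 3.29

3.29


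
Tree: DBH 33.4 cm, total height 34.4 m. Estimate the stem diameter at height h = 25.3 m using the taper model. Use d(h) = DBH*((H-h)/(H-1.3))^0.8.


Taper: d(h) = DBH * ((H - h) / (H - 1.3))^0.8
Numerator = H - h = 34.4 - 25.3 = 9.1 m
Denominator = H - 1.3 = 34.4 - 1.3 = 33.1 m
Ratio = 9.1 / 33.1 = 0.27492
d = 33.4 * 0.27492^0.8 = 11.9 cm

11.9


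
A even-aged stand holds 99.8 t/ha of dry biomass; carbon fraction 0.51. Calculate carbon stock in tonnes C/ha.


Formula: Carbon Stock = Biomass * Carbon Fraction
C = 99.8 t/ha * 0.51
C = 50.9 t C/ha

50.9


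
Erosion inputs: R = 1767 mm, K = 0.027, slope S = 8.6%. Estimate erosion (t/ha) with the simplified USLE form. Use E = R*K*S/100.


Formula: E = R * K * S / 100  (simplified USLE)
R * K = 1767 * 0.027 = 47.709
E = 47.709 * 8.6 / 100 = 4.1 t/ha

4.1


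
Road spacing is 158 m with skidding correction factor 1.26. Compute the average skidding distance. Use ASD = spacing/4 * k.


Formula: ASD = (spacing / 4) * correction
Uncorrected distance = spacing / 4 = 158 / 4 = 39.5 m
ASD = 39.5 * 1.26 = 50 m

50


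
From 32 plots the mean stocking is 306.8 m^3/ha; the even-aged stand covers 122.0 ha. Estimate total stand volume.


Formula: Total Volume = Mean Volume per ha * Total Area
Total Volume = 306.8 m^3/ha * 122.0 ha
Total Volume = 37430 m^3

37430


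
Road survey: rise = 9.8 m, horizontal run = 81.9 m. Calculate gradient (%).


Formula: Gradient = rise / run * 100
Gradient = 9.8 / 81.9 * 100 = 12.0%

12.0


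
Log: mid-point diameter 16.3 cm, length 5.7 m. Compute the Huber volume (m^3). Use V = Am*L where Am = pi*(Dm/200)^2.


Huber: V = Am * L,  Am = pi*(Dm/200)^2
Am = pi*(16.3/200)^2 = 0.020867 m^2
V = 0.020867*5.7 = 0.1189 m^3

0.1189


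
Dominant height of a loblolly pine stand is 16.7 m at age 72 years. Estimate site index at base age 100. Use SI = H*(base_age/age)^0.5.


Formula: SI = H_dom * (base_age / age)^0.5
Age ratio = 100 / 72 = 1.38889
sqrt(age_ratio) = 1.17851
SI = 16.7 * 1.17851 = 19.7 m

19.7


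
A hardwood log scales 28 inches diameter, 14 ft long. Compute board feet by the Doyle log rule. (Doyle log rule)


Doyle: BF = (D - 4)^2 * L / 16
Adjusted diameter = 28 - 4 = 24 in
(D-4)^2 = 24^2 = 576
BF = 576 * 14 / 16 = 504 BF

504


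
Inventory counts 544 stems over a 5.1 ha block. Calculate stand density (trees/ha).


Formula: Stand Density = N_trees / Area_ha
Density = 544 trees / 5.1 ha
Density = 107 trees/ha

107


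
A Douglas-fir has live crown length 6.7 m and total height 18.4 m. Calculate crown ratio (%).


Formula: Crown Ratio = (Crown Length / Total Height) * 100
CR = (6.7 m / 18.4 m) * 100
CR = 0.3641 * 100 = 36.4%

36.4


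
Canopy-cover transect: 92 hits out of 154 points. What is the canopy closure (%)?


Formula: Canopy closure = covered points / total points * 100
Closure = 92 / 154 * 100
Closure = 0.5974 * 100 = 59.7%

59.7


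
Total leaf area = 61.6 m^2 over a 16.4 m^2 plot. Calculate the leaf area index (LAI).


Formula: LAI = total leaf area / ground area  (dimensionless)
LAI = 61.6 m^2 / 16.4 m^2
LAI = 3.76

3.76


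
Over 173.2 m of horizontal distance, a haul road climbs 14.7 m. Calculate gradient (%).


Formula: Gradient = rise / run * 100
Gradient = 14.7 / 173.2 * 100 = 8.5%

8.5


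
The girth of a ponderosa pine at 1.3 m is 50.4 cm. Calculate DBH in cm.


Formula: DBH = C / pi
DBH = 50.4 / pi
pi = 3.14159...
DBH = 16.0 cm

16.0


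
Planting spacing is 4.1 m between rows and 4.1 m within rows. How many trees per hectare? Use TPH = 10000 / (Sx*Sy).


Formula: TPH = 10000 m^2/ha / (spacing_x * spacing_y)
Area per tree = 4.1 m * 4.1 m = 16.81 m^2
TPH = 10000 / 16.81 = 595 trees/ha

595


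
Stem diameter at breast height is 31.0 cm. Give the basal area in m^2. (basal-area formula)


Formula: BA = pi * (DBH/2)^2 / 10000  (cm^2 to m^2)
Radius = DBH/2 = 31.0/2 = 15.5 cm
BA = pi * 15.5^2 / 10000
   = 754.7676 cm^2 / 10000
   = 0.0755 m^2

0.0755


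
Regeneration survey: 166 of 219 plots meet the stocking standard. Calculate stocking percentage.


Formula: Stocking % = stocked plots / total plots * 100
Stocking = 166 / 219 * 100
Stocking = 0.758 * 100 = 75.8%

75.8


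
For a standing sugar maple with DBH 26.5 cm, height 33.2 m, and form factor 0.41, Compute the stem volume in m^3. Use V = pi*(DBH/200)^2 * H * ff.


Formula: V = pi * (DBH/200)^2 * H * ff
Radius = DBH/200 = 26.5/200 = 0.1325 m
Radius^2 = 0.1325^2 = 0.01755625 m^2
V = pi * 0.01755625 * 33.2 * 0.41
V = 0.751 m^3

0.751


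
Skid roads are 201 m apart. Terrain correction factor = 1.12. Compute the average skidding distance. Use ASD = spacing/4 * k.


Formula: ASD = (spacing / 4) * correction
Uncorrected distance = spacing / 4 = 201 / 4 = 50.25 m
ASD = 50.25 * 1.12 = 56 m

56


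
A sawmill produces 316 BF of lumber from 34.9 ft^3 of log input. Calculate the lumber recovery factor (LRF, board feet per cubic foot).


Formula: LRF = Lumber Output (BF) / Log Input (ft^3)
LRF = 316 BF / 34.9 ft^3
LRF = 9.05 BF/ft^3

9.05


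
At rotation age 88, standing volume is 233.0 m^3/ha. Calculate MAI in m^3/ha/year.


Formula: MAI = Total Volume / Stand Age
MAI = 233.0 m^3/ha / 88 years
MAI = 2.65 m^3/ha/year

2.65


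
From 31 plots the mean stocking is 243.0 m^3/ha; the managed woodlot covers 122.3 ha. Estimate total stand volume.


Formula: Total Volume = Mean Volume per ha * Total Area
Total Volume = 243.0 m^3/ha * 122.3 ha
Total Volume = 29719 m^3

29719


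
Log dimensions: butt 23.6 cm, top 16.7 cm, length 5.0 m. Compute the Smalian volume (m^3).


Smalian: V = (A1 + A2)/2 * L,  A = pi*(D/200)^2
A1 = pi*(23.6/200)^2 = 0.043744 m^2
A2 = pi*(16.7/200)^2 = 0.021904 m^2
V = (0.043744+0.021904)/2*5.0 = 0.1641 m^3

0.1641


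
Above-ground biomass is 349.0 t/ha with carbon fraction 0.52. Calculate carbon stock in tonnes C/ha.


Formula: Carbon Stock = Biomass * Carbon Fraction
C = 349.0 t/ha * 0.52
C = 181.5 t C/ha

181.5


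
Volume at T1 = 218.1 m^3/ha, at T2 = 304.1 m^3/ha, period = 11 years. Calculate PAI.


Formula: PAI = (V_T2 - V_T1) / (T2 - T1)
Volume increment = 304.1 - 218.1 = 86.0 m^3/ha
PAI = 86.0 / 11 = 7.82 m^3/ha/year

7.82


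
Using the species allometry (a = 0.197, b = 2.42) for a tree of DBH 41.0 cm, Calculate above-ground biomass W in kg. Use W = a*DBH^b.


Formula: W = a * DBH^b  (allometric power law)
DBH^b = 41.0^2.42 = 7997.1811
W = 0.197 * 7997.1811 = 1575.4 kg

1575.4


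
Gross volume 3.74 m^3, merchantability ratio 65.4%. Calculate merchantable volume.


Formula: MV = V_total * (merchantable_pct / 100)
Merchantable fraction = 65.4% / 100 = 0.654
MV = 3.74 m^3 * 0.654 = 2.446 m^3

2.446


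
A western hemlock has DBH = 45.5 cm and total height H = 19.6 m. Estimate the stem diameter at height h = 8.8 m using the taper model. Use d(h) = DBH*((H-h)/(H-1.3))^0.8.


Taper: d(h) = DBH * ((H - h) / (H - 1.3))^0.8
Numerator = H - h = 19.6 - 8.8 = 10.8 m
Denominator = H - 1.3 = 19.6 - 1.3 = 18.3 m
Ratio = 10.8 / 18.3 = 0.59016
d = 45.5 * 0.59016^0.8 = 29.8 cm

29.8


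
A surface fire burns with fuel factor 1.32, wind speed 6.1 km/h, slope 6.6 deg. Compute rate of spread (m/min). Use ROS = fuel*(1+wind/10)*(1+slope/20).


Formula: ROS = fuel * (1 + wind/10) * (1 + slope/20)
Wind factor = 1 + 6.1/10 = 1.61
Slope factor = 1 + 6.6/20 = 1.33
ROS = 1.32 * 1.61 * 1.33 = 2.83 m/min

2.83


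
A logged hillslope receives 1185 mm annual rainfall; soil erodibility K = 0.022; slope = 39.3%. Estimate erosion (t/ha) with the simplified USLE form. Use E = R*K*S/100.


Formula: E = R * K * S / 100  (simplified USLE)
R * K = 1185 * 0.022 = 26.07
E = 26.07 * 39.3 / 100 = 10.25 t/ha

10.25


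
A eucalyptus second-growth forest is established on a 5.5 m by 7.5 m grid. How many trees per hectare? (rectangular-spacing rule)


Formula: TPH = 10000 m^2/ha / (spacing_x * spacing_y)
Area per tree = 5.5 m * 7.5 m = 41.25 m^2
TPH = 10000 / 41.25 = 242 trees/ha

242


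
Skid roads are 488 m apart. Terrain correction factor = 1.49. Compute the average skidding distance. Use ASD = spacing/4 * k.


Formula: ASD = (spacing / 4) * correction
Uncorrected distance = spacing / 4 = 488 / 4 = 122 m
ASD = 122 * 1.49 = 182 m

182


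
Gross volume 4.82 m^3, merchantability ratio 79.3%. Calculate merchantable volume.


Formula: MV = V_total * (merchantable_pct / 100)
Merchantable fraction = 79.3% / 100 = 0.793
MV = 4.82 m^3 * 0.793 = 3.822 m^3

3.822


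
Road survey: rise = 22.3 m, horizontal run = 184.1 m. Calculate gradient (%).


Formula: Gradient = rise / run * 100
Gradient = 22.3 / 184.1 * 100 = 12.1%

12.1


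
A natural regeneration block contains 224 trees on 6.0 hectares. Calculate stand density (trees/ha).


Formula: Stand Density = N_trees / Area_ha
Density = 224 trees / 6.0 ha
Density = 37 trees/ha

37


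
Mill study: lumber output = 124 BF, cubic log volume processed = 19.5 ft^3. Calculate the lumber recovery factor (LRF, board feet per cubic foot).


Formula: LRF = Lumber Output (BF) / Log Input (ft^3)
LRF = 124 BF / 19.5 ft^3
LRF = 6.36 BF/ft^3

6.36


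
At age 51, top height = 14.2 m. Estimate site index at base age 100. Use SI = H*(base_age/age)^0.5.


Formula: SI = H_dom * (base_age / age)^0.5
Age ratio = 100 / 51 = 1.96078
sqrt(age_ratio) = 1.40028
SI = 14.2 * 1.40028 = 19.9 m

19.9


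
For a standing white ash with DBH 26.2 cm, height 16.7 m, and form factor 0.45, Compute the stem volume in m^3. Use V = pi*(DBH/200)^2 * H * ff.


Formula: V = pi * (DBH/200)^2 * H * ff
Radius = DBH/200 = 26.2/200 = 0.131 m
Radius^2 = 0.131^2 = 0.017161 m^2
V = pi * 0.017161 * 16.7 * 0.45
V = 0.405 m^3

0.405


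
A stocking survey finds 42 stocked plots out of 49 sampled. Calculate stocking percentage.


Formula: Stocking % = stocked plots / total plots * 100
Stocking = 42 / 49 * 100
Stocking = 0.8571 * 100 = 85.7%

85.7


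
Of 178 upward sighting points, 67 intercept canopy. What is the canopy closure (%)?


Formula: Canopy closure = covered points / total points * 100
Closure = 67 / 178 * 100
Closure = 0.3764 * 100 = 37.6%

37.6


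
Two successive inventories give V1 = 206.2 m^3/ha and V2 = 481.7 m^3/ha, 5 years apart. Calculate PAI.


Formula: PAI = (V_T2 - V_T1) / (T2 - T1)
Volume increment = 481.7 - 206.2 = 275.5 m^3/ha
PAI = 275.5 / 5 = 55.1 m^3/ha/year

55.1


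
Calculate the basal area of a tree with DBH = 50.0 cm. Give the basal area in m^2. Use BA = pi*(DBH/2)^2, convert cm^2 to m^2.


Formula: BA = pi * (DBH/2)^2 / 10000  (cm^2 to m^2)
Radius = DBH/2 = 50.0/2 = 25.0 cm
BA = pi * 25.0^2 / 10000
   = 1963.4954 cm^2 / 10000
   = 0.1963 m^2

0.1963


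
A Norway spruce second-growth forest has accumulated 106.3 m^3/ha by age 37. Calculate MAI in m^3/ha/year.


Formula: MAI = Total Volume / Stand Age
MAI = 106.3 m^3/ha / 37 years
MAI = 2.87 m^3/ha/year

2.87


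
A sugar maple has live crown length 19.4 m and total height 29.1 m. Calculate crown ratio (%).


Formula: Crown Ratio = (Crown Length / Total Height) * 100
CR = (19.4 m / 29.1 m) * 100
CR = 0.6667 * 100 = 66.7%

66.7


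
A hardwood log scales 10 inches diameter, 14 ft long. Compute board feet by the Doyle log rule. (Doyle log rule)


Doyle: BF = (D - 4)^2 * L / 16
Adjusted diameter = 10 - 4 = 6 in
(D-4)^2 = 6^2 = 36
BF = 36 * 14 / 16 = 32 BF

32


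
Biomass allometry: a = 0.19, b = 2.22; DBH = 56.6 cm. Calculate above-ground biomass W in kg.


Formula: W = a * DBH^b  (allometric power law)
DBH^b = 56.6^2.22 = 7784.8899
W = 0.19 * 7784.8899 = 1479.1 kg

1479.1


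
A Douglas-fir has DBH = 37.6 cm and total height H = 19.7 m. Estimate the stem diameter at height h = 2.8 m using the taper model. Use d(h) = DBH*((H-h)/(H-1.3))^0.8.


Taper: d(h) = DBH * ((H - h) / (H - 1.3))^0.8
Numerator = H - h = 19.7 - 2.8 = 16.9 m
Denominator = H - 1.3 = 19.7 - 1.3 = 18.4 m
Ratio = 16.9 / 18.4 = 0.91848
d = 37.6 * 0.91848^0.8 = 35.1 cm

35.1


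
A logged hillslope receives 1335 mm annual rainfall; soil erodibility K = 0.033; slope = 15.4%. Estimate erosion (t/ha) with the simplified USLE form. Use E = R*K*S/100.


Formula: E = R * K * S / 100  (simplified USLE)
R * K = 1335 * 0.033 = 44.055
E = 44.055 * 15.4 / 100 = 6.78 t/ha

6.78


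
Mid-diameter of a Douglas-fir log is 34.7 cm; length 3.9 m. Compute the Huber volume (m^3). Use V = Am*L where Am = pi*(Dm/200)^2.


Huber: V = Am * L,  Am = pi*(Dm/200)^2
Am = pi*(34.7/200)^2 = 0.094569 m^2
V = 0.094569*3.9 = 0.3688 m^3

0.3688


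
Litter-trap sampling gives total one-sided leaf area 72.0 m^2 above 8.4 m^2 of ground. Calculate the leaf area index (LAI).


Formula: LAI = total leaf area / ground area  (dimensionless)
LAI = 72.0 m^2 / 8.4 m^2
LAI = 8.57

8.57


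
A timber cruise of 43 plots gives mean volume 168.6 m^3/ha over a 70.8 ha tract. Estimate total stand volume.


Formula: Total Volume = Mean Volume per ha * Total Area
Total Volume = 168.6 m^3/ha * 70.8 ha
Total Volume = 11937 m^3

11937


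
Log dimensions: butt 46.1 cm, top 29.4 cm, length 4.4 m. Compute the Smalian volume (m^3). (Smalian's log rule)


Smalian: V = (A1 + A2)/2 * L,  A = pi*(D/200)^2
A1 = pi*(46.1/200)^2 = 0.166914 m^2
A2 = pi*(29.4/200)^2 = 0.067887 m^2
V = (0.166914+0.067887)/2*4.4 = 0.5166 m^3

0.5166


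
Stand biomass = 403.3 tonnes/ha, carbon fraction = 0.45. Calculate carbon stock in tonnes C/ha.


Formula: Carbon Stock = Biomass * Carbon Fraction
C = 403.3 t/ha * 0.45
C = 181.5 t C/ha

181.5


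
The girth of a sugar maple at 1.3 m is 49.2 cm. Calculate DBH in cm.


Formula: DBH = C / pi
DBH = 49.2 / pi
pi = 3.14159...
DBH = 15.7 cm

15.7


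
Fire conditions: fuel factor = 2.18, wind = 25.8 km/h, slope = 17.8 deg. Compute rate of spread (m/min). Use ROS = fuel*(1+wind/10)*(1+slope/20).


Formula: ROS = fuel * (1 + wind/10) * (1 + slope/20)
Wind factor = 1 + 25.8/10 = 3.58
Slope factor = 1 + 17.8/20 = 1.89
ROS = 2.18 * 3.58 * 1.89 = 14.75 m/min

14.75


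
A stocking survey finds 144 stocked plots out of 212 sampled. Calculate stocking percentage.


Formula: Stocking % = stocked plots / total plots * 100
Stocking = 144 / 212 * 100
Stocking = 0.6792 * 100 = 67.9%

67.9


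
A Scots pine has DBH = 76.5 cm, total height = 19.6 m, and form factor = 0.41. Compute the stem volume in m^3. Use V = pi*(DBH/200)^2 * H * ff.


Formula: V = pi * (DBH/200)^2 * H * ff
Radius = DBH/200 = 76.5/200 = 0.3825 m
Radius^2 = 0.3825^2 = 0.14630625 m^2
V = pi * 0.14630625 * 19.6 * 0.41
V = 3.694 m^3

3.694


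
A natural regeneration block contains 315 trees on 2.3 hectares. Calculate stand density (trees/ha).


Formula: Stand Density = N_trees / Area_ha
Density = 315 trees / 2.3 ha
Density = 137 trees/ha

137


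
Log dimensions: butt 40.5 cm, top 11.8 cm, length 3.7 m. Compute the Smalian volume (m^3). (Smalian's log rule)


Smalian: V = (A1 + A2)/2 * L,  A = pi*(D/200)^2
A1 = pi*(40.5/200)^2 = 0.128825 m^2
A2 = pi*(11.8/200)^2 = 0.010936 m^2
V = (0.128825+0.010936)/2*3.7 = 0.2586 m^3

0.2586


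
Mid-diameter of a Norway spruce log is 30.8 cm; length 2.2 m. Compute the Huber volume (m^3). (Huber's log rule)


Huber: V = Am * L,  Am = pi*(Dm/200)^2
Am = pi*(30.8/200)^2 = 0.074506 m^2
V = 0.074506*2.2 = 0.1639 m^3

0.1639


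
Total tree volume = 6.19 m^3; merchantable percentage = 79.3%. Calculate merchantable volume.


Formula: MV = V_total * (merchantable_pct / 100)
Merchantable fraction = 79.3% / 100 = 0.793
MV = 6.19 m^3 * 0.793 = 4.909 m^3

4.909


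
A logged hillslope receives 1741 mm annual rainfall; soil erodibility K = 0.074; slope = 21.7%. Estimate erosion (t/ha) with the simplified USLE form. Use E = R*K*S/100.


Formula: E = R * K * S / 100  (simplified USLE)
R * K = 1741 * 0.074 = 128.834
E = 128.834 * 21.7 / 100 = 27.96 t/ha

27.96


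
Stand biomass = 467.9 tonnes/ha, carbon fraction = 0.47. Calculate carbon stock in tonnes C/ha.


Formula: Carbon Stock = Biomass * Carbon Fraction
C = 467.9 t/ha * 0.47
C = 219.9 t C/ha

219.9


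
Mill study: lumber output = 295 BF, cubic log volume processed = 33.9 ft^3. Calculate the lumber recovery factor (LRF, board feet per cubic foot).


Formula: LRF = Lumber Output (BF) / Log Input (ft^3)
LRF = 295 BF / 33.9 ft^3
LRF = 8.7 BF/ft^3

8.7


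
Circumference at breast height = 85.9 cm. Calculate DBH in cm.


Formula: DBH = C / pi
DBH = 85.9 / pi
pi = 3.14159...
DBH = 27.3 cm

27.3


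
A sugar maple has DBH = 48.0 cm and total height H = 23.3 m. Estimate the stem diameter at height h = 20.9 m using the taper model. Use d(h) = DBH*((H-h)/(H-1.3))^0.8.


Taper: d(h) = DBH * ((H - h) / (H - 1.3))^0.8
Numerator = H - h = 23.3 - 20.9 = 2.4 m
Denominator = H - 1.3 = 23.3 - 1.3 = 22.0 m
Ratio = 2.4 / 22.0 = 0.10909
d = 48.0 * 0.10909^0.8 = 8.2 cm

8.2


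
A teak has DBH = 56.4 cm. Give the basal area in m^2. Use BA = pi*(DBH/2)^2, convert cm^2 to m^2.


Formula: BA = pi * (DBH/2)^2 / 10000  (cm^2 to m^2)
Radius = DBH/2 = 56.4/2 = 28.2 cm
BA = pi * 28.2^2 / 10000
   = 2498.3201 cm^2 / 10000
   = 0.2498 m^2

0.2498


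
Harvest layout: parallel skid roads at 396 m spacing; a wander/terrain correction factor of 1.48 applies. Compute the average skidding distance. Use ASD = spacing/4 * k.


Formula: ASD = (spacing / 4) * correction
Uncorrected distance = spacing / 4 = 396 / 4 = 99 m
ASD = 99 * 1.48 = 147 m

147


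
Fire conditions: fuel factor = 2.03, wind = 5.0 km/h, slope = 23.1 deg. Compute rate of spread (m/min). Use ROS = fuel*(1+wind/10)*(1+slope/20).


Formula: ROS = fuel * (1 + wind/10) * (1 + slope/20)
Wind factor = 1 + 5.0/10 = 1.5
Slope factor = 1 + 23.1/20 = 2.155
ROS = 2.03 * 1.5 * 2.155 = 6.56 m/min

6.56


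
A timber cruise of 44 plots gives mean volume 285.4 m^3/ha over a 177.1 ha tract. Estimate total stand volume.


Formula: Total Volume = Mean Volume per ha * Total Area
Total Volume = 285.4 m^3/ha * 177.1 ha
Total Volume = 50544 m^3

50544


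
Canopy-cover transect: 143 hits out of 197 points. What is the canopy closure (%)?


Formula: Canopy closure = covered points / total points * 100
Closure = 143 / 197 * 100
Closure = 0.7259 * 100 = 72.6%

72.6


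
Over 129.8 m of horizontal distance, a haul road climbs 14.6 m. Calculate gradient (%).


Formula: Gradient = rise / run * 100
Gradient = 14.6 / 129.8 * 100 = 11.2%

11.2


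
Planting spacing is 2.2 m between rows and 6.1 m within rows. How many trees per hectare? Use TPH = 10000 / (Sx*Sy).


Formula: TPH = 10000 m^2/ha / (spacing_x * spacing_y)
Area per tree = 2.2 m * 6.1 m = 13.42 m^2
TPH = 10000 / 13.42 = 745 trees/ha

745


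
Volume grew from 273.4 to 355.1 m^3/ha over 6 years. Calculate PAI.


Formula: PAI = (V_T2 - V_T1) / (T2 - T1)
Volume increment = 355.1 - 273.4 = 81.7 m^3/ha
PAI = 81.7 / 6 = 13.62 m^3/ha/year

13.62


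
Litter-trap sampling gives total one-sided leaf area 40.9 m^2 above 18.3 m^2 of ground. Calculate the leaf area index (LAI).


Formula: LAI = total leaf area / ground area  (dimensionless)
LAI = 40.9 m^2 / 18.3 m^2
LAI = 2.23

2.23


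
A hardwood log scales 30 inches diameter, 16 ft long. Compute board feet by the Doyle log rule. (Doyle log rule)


Doyle: BF = (D - 4)^2 * L / 16
Adjusted diameter = 30 - 4 = 26 in
(D-4)^2 = 26^2 = 676
BF = 676 * 16 / 16 = 676 BF

676


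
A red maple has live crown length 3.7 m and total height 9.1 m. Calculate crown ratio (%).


Formula: Crown Ratio = (Crown Length / Total Height) * 100
CR = (3.7 m / 9.1 m) * 100
CR = 0.4066 * 100 = 40.7%

40.7


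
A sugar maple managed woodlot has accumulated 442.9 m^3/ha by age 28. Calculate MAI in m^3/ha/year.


Formula: MAI = Total Volume / Stand Age
MAI = 442.9 m^3/ha / 28 years
MAI = 15.82 m^3/ha/year

15.82


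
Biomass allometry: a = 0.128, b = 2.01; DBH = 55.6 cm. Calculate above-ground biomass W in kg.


Formula: W = a * DBH^b  (allometric power law)
DBH^b = 55.6^2.01 = 3218.1059
W = 0.128 * 3218.1059 = 411.9 kg

411.9


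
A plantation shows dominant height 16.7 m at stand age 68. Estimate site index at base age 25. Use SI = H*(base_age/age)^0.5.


Formula: SI = H_dom * (base_age / age)^0.5
Age ratio = 25 / 68 = 0.36765
sqrt(age_ratio) = 0.60634
SI = 16.7 * 0.60634 = 10.1 m

10.1


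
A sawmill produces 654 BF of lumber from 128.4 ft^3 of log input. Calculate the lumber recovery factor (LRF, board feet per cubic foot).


Formula: LRF = Lumber Output (BF) / Log Input (ft^3)
LRF = 654 BF / 128.4 ft^3
LRF = 5.09 BF/ft^3

5.09


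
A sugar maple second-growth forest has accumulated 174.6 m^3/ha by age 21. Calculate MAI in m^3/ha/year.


Formula: MAI = Total Volume / Stand Age
MAI = 174.6 m^3/ha / 21 years
MAI = 8.31 m^3/ha/year

8.31


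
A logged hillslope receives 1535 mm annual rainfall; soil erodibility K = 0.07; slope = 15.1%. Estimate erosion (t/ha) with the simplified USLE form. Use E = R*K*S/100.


Formula: E = R * K * S / 100  (simplified USLE)
R * K = 1535 * 0.07 = 107.45
E = 107.45 * 15.1 / 100 = 16.22 t/ha

16.22


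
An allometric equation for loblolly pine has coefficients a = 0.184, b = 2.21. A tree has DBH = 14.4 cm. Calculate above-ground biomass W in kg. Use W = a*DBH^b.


Formula: W = a * DBH^b  (allometric power law)
DBH^b = 14.4^2.21 = 363.0623
W = 0.184 * 363.0623 = 66.8 kg

66.8


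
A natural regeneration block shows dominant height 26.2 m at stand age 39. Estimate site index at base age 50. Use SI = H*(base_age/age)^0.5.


Formula: SI = H_dom * (base_age / age)^0.5
Age ratio = 50 / 39 = 1.28205
sqrt(age_ratio) = 1.13228
SI = 26.2 * 1.13228 = 29.7 m

29.7


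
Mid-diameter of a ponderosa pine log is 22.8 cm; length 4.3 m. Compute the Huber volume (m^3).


Huber: V = Am * L,  Am = pi*(Dm/200)^2
Am = pi*(22.8/200)^2 = 0.040828 m^2
V = 0.040828*4.3 = 0.1756 m^3

0.1756


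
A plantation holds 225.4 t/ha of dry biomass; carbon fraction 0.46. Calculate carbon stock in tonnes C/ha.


Formula: Carbon Stock = Biomass * Carbon Fraction
C = 225.4 t/ha * 0.46
C = 103.7 t C/ha

103.7


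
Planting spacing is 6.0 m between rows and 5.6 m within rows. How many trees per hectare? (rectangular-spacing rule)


Formula: TPH = 10000 m^2/ha / (spacing_x * spacing_y)
Area per tree = 6.0 m * 5.6 m = 33.6 m^2
TPH = 10000 / 33.6 = 298 trees/ha

298


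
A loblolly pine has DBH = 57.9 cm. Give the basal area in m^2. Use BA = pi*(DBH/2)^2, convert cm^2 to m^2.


Formula: BA = pi * (DBH/2)^2 / 10000  (cm^2 to m^2)
Radius = DBH/2 = 57.9/2 = 28.95 cm
BA = pi * 28.95^2 / 10000
   = 2632.9767 cm^2 / 10000
   = 0.2633 m^2

0.2633


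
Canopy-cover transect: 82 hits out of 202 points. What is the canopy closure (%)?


Formula: Canopy closure = covered points / total points * 100
Closure = 82 / 202 * 100
Closure = 0.4059 * 100 = 40.6%

40.6


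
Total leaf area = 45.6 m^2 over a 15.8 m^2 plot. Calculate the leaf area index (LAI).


Formula: LAI = total leaf area / ground area  (dimensionless)
LAI = 45.6 m^2 / 15.8 m^2
LAI = 2.89

2.89


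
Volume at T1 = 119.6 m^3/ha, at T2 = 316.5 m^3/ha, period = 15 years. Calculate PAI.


Formula: PAI = (V_T2 - V_T1) / (T2 - T1)
Volume increment = 316.5 - 119.6 = 196.9 m^3/ha
PAI = 196.9 / 15 = 13.13 m^3/ha/year

13.13


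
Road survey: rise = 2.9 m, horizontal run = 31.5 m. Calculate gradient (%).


Formula: Gradient = rise / run * 100
Gradient = 2.9 / 31.5 * 100 = 9.2%

9.2


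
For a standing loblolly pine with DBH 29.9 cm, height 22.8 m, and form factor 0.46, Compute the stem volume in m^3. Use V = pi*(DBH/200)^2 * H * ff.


Formula: V = pi * (DBH/200)^2 * H * ff
Radius = DBH/200 = 29.9/200 = 0.1495 m
Radius^2 = 0.1495^2 = 0.02235025 m^2
V = pi * 0.02235025 * 22.8 * 0.46
V = 0.736 m^3

0.736


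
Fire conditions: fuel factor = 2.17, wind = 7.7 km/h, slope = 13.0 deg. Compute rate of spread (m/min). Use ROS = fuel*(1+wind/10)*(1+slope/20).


Formula: ROS = fuel * (1 + wind/10) * (1 + slope/20)
Wind factor = 1 + 7.7/10 = 1.77
Slope factor = 1 + 13.0/20 = 1.65
ROS = 2.17 * 1.77 * 1.65 = 6.34 m/min

6.34


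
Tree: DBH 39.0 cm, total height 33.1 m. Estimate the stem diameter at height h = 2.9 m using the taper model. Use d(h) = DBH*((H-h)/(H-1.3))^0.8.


Taper: d(h) = DBH * ((H - h) / (H - 1.3))^0.8
Numerator = H - h = 33.1 - 2.9 = 30.2 m
Denominator = H - 1.3 = 33.1 - 1.3 = 31.8 m
Ratio = 30.2 / 31.8 = 0.94969
d = 39.0 * 0.94969^0.8 = 37.4 cm

37.4


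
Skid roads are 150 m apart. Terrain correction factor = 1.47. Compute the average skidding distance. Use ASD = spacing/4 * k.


Formula: ASD = (spacing / 4) * correction
Uncorrected distance = spacing / 4 = 150 / 4 = 37.5 m
ASD = 37.5 * 1.47 = 55 m

55


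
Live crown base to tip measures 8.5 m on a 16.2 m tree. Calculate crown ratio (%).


Formula: Crown Ratio = (Crown Length / Total Height) * 100
CR = (8.5 m / 16.2 m) * 100
CR = 0.5247 * 100 = 52.5%

52.5


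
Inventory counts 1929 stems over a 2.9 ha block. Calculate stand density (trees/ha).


Formula: Stand Density = N_trees / Area_ha
Density = 1929 trees / 2.9 ha
Density = 665 trees/ha

665


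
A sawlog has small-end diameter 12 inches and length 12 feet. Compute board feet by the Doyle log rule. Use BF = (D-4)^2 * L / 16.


Doyle: BF = (D - 4)^2 * L / 16
Adjusted diameter = 12 - 4 = 8 in
(D-4)^2 = 8^2 = 64
BF = 64 * 12 / 16 = 48 BF

48


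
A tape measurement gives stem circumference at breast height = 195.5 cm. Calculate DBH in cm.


Formula: DBH = C / pi
DBH = 195.5 / pi
pi = 3.14159...
DBH = 62.2 cm

62.2


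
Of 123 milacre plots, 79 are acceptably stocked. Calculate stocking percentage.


Formula: Stocking % = stocked plots / total plots * 100
Stocking = 79 / 123 * 100
Stocking = 0.6423 * 100 = 64.2%

64.2


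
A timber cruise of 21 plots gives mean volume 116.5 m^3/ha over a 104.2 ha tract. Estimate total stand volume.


Formula: Total Volume = Mean Volume per ha * Total Area
Total Volume = 116.5 m^3/ha * 104.2 ha
Total Volume = 12139 m^3

12139


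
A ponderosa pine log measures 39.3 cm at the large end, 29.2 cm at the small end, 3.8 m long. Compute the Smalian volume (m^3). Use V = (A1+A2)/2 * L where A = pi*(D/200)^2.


Smalian: V = (A1 + A2)/2 * L,  A = pi*(D/200)^2
A1 = pi*(39.3/200)^2 = 0.121304 m^2
A2 = pi*(29.2/200)^2 = 0.066966 m^2
V = (0.121304+0.066966)/2*3.8 = 0.3577 m^3

0.3577


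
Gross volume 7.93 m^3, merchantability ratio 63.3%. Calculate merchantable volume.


Formula: MV = V_total * (merchantable_pct / 100)
Merchantable fraction = 63.3% / 100 = 0.633
MV = 7.93 m^3 * 0.633 = 5.02 m^3

5.02


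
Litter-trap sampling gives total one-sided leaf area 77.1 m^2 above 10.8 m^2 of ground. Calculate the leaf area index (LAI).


Formula: LAI = total leaf area / ground area  (dimensionless)
LAI = 77.1 m^2 / 10.8 m^2
LAI = 7.14

7.14


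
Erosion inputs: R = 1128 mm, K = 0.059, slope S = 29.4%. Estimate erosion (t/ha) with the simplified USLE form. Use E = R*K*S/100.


Formula: E = R * K * S / 100  (simplified USLE)
R * K = 1128 * 0.059 = 66.552
E = 66.552 * 29.4 / 100 = 19.57 t/ha

19.57


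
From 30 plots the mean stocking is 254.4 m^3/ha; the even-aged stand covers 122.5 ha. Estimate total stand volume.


Formula: Total Volume = Mean Volume per ha * Total Area
Total Volume = 254.4 m^3/ha * 122.5 ha
Total Volume = 31164 m^3

31164


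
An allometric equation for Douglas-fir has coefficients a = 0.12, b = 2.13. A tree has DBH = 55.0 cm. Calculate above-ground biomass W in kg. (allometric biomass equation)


Formula: W = a * DBH^b  (allometric power law)
DBH^b = 55.0^2.13 = 5092.9865
W = 0.12 * 5092.9865 = 611.2 kg

611.2


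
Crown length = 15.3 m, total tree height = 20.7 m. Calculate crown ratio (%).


Formula: Crown Ratio = (Crown Length / Total Height) * 100
CR = (15.3 m / 20.7 m) * 100
CR = 0.7391 * 100 = 73.9%

73.9


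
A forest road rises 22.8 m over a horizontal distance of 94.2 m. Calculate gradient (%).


Formula: Gradient = rise / run * 100
Gradient = 22.8 / 94.2 * 100 = 24.2%

24.2


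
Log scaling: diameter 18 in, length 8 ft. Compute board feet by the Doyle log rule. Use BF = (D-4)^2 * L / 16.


Doyle: BF = (D - 4)^2 * L / 16
Adjusted diameter = 18 - 4 = 14 in
(D-4)^2 = 14^2 = 196
BF = 196 * 8 / 16 = 98 BF

98


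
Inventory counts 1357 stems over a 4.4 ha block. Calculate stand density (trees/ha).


Formula: Stand Density = N_trees / Area_ha
Density = 1357 trees / 4.4 ha
Density = 308 trees/ha

308


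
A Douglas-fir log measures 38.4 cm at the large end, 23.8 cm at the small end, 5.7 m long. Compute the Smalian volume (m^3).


Smalian: V = (A1 + A2)/2 * L,  A = pi*(D/200)^2
A1 = pi*(38.4/200)^2 = 0.115812 m^2
A2 = pi*(23.8/200)^2 = 0.044488 m^2
V = (0.115812+0.044488)/2*5.7 = 0.4569 m^3

0.4569


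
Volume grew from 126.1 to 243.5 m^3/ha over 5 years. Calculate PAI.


Formula: PAI = (V_T2 - V_T1) / (T2 - T1)
Volume increment = 243.5 - 126.1 = 117.4 m^3/ha
PAI = 117.4 / 5 = 23.48 m^3/ha/year

23.48


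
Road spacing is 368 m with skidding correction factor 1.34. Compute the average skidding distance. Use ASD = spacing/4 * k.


Formula: ASD = (spacing / 4) * correction
Uncorrected distance = spacing / 4 = 368 / 4 = 92 m
ASD = 92 * 1.34 = 123 m

123


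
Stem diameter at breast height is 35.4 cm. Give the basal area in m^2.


Formula: BA = pi * (DBH/2)^2 / 10000  (cm^2 to m^2)
Radius = DBH/2 = 35.4/2 = 17.7 cm
BA = pi * 17.7^2 / 10000
   = 984.2296 cm^2 / 10000
   = 0.0984 m^2

0.0984


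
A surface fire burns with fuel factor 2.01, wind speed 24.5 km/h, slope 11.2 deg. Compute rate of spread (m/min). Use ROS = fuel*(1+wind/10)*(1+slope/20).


Formula: ROS = fuel * (1 + wind/10) * (1 + slope/20)
Wind factor = 1 + 24.5/10 = 3.45
Slope factor = 1 + 11.2/20 = 1.56
ROS = 2.01 * 3.45 * 1.56 = 10.82 m/min

10.82


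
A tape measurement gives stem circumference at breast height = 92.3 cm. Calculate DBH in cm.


Formula: DBH = C / pi
DBH = 92.3 / pi
pi = 3.14159...
DBH = 29.4 cm

29.4


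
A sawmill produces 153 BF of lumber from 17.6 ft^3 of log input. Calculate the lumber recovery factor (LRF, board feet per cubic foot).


Formula: LRF = Lumber Output (BF) / Log Input (ft^3)
LRF = 153 BF / 17.6 ft^3
LRF = 8.69 BF/ft^3

8.69
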